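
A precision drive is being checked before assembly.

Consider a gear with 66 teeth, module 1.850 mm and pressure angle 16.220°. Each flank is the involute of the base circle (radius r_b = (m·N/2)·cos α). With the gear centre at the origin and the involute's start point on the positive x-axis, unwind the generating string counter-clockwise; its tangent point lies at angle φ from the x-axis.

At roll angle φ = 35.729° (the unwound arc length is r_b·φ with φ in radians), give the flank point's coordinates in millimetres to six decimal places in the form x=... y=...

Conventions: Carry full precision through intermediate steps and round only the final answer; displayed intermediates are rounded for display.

recognized (one wheel, involute flank): single-mesh tooth geometry, m = 1.850, N = 66
pitch radius r_p = m·N/2 = 1.850·66/2 = 61.050000
base radius r_b = r_p·cos α = 61.050000·cos 16.220° = 58.619981
roll angle φ = 35.729° = 0.62358869 rad
x = r_b·(cos φ + φ·sin φ) = 68.933230
y = r_b·(sin φ − φ·cos φ) = 4.556549

x=68.933230 y=4.556549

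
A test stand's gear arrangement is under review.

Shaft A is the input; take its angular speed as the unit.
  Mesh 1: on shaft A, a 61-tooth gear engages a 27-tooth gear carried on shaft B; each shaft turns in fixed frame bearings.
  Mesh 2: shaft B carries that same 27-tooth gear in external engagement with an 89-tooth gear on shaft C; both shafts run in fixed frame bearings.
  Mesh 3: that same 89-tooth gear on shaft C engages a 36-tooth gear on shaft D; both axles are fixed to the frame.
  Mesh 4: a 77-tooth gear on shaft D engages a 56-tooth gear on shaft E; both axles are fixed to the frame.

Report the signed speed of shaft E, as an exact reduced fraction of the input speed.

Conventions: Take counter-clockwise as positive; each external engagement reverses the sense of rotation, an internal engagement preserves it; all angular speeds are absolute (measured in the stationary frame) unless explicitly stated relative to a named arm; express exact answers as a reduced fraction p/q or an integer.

671/288

4-mesh fixed-axis compound train (all bearings frame-fixed)
mesh 1 [61T→27T]: |ω|/ω_in = 1×61/27 = 61/27, sense flips to −
mesh 2 [27T→89T]: |ω|/ω_in = (61/27)×27/89 = 61/89, sense flips to +
mesh 3 [89T→36T]: |ω|/ω_in = (61/89)×89/36 = 61/36, sense flips to −
mesh 4 [77T→56T]: |ω|/ω_in = (61/36)×77/56 = 671/288, sense flips to +
signed output speed (× input speed) = 671/288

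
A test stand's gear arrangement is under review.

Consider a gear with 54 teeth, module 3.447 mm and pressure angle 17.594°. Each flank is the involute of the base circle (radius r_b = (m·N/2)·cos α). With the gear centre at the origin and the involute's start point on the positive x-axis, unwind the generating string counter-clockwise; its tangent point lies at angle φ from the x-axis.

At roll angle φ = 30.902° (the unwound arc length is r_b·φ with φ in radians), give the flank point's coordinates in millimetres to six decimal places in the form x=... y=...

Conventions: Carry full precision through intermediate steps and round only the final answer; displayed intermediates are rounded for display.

x=100.695345 y=4.505923

recognized (one wheel, involute flank): single-mesh tooth geometry, m = 3.447, N = 54
pitch radius r_p = m·N/2 = 3.447·54/2 = 93.069000
base radius r_b = r_p·cos α = 93.069000·cos 17.594° = 88.715449
roll angle φ = 30.902° = 0.53934165 rad
x = r_b·(cos φ + φ·sin φ) = 100.695345
y = r_b·(sin φ − φ·cos φ) = 4.505923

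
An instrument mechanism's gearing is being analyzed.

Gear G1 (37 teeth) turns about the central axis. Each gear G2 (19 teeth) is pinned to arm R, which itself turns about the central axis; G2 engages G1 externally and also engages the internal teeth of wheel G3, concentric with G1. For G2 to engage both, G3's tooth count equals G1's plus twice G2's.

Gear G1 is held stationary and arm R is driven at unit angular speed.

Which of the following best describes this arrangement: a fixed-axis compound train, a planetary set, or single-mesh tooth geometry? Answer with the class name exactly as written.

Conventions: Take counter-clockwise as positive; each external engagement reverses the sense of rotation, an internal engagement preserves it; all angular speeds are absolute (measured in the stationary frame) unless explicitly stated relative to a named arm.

planetary set

recognized (axles ride arm R): planetary set, 37/19/75 teeth
classification: planetary set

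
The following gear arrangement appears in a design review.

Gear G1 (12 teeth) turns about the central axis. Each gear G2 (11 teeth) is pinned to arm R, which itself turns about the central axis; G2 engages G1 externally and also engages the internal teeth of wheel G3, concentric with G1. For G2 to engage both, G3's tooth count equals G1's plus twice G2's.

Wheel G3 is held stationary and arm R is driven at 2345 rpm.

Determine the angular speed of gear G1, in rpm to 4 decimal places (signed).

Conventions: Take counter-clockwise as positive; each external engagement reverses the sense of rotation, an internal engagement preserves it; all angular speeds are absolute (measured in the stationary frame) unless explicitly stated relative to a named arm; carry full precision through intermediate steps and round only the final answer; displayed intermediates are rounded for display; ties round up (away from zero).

planetary set (12T centre, 11T on arm, 34T internal) — Willis relation
normalise by the input: solve with ω_arm = 1, then scale by 2345 rpm
ring teeth: 12 + 2·11 = 34
12(ω_sun−ω_arm) = −34(ω_ring−ω_arm),  ω_ring = 0, ω_arm = 1
ω_sun = 1 − (34/12)(0−1) = 23/6
scale: ω_sun = 23/6 × 2345 rpm = +8989.1667 rpm

+8989.1667 rpm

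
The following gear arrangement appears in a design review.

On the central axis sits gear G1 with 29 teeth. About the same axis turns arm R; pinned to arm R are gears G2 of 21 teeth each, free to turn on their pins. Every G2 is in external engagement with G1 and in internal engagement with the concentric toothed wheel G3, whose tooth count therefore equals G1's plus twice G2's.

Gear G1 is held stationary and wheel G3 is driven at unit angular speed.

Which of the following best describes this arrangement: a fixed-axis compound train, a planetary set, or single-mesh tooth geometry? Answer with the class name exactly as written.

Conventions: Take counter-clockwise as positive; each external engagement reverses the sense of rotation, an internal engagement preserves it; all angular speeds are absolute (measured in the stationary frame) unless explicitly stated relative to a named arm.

planetary set (29T centre, 21T on arm, 71T internal) — Willis relation
classification: planetary set

planetary set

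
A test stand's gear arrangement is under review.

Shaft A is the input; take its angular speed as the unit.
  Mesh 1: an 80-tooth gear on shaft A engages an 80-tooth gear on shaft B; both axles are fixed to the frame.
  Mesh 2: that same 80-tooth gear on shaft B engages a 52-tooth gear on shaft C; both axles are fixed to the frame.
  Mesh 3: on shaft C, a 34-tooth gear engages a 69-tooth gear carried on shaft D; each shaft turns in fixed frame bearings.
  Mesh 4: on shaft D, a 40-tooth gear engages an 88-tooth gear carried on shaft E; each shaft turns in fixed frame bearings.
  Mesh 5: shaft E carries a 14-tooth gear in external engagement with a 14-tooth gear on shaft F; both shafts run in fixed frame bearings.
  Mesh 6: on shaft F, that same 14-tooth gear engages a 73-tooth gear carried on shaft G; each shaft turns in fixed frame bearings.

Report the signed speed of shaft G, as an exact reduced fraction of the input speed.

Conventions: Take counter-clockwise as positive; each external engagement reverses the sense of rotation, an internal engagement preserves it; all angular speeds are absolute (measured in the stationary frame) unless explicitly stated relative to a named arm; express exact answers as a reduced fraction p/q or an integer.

47600/720291

6-mesh fixed-axis compound train (all bearings frame-fixed)
mesh 1 [80T→80T]: |ω|/ω_in = 1×80/80 = 1, sense flips to −
mesh 2 [80T→52T]: |ω|/ω_in = 1×80/52 = 20/13, sense flips to +
mesh 3 [34T→69T]: |ω|/ω_in = (20/13)×34/69 = 680/897, sense flips to −
mesh 4 [40T→88T]: |ω|/ω_in = (680/897)×40/88 = 3400/9867, sense flips to +
mesh 5 [14T→14T]: |ω|/ω_in = (3400/9867)×14/14 = 3400/9867, sense flips to −
mesh 6 [14T→73T]: |ω|/ω_in = (3400/9867)×14/73 = 47600/720291, sense flips to +
signed output speed (× input speed) = 47600/720291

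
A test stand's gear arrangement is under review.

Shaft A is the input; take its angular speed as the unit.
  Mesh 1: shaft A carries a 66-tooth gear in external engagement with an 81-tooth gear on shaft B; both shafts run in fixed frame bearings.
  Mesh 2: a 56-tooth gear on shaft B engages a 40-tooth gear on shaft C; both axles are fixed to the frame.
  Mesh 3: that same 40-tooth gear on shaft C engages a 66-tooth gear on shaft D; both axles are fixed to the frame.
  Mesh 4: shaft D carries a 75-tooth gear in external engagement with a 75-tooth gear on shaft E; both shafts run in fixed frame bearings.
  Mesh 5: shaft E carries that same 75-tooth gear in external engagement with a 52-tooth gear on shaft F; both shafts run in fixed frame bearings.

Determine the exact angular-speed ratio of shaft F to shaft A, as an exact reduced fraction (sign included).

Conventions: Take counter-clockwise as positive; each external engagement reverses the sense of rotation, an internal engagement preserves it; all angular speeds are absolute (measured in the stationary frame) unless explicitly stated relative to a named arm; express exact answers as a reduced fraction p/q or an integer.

class = fixed-axis compound train [5 meshes; 5 ratios multiply, 5 sense flips]
mesh 1 [66T→81T]: running ratio 22/27, sense −
mesh 2 [56T→40T]: running ratio 154/135, sense +
mesh 3 [40T→66T]: running ratio 56/81, sense −
mesh 4 [75T→75T]: running ratio 56/81, sense +
mesh 5 [75T→52T]: running ratio 350/351, sense −
ω_out/ω_in = -350/351

-350/351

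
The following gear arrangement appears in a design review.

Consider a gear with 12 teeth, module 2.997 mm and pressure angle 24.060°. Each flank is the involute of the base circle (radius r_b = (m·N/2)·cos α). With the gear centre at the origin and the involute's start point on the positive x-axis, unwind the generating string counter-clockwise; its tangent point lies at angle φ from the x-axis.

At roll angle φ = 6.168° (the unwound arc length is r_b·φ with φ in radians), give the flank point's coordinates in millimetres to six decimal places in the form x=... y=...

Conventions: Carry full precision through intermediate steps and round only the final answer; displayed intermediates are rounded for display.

x=16.514574 y=0.006820

single-mesh involute tooth geometry (12T wheel at module 2.997)
pitch radius r_p = m·N/2 = 2.997·12/2 = 17.982000
base radius r_b = r_p·cos α = 17.982000·cos 24.060° = 16.419706
roll angle φ = 6.168° = 0.10765191 rad
x = r_b·(cos φ + φ·sin φ) = 16.514574
y = r_b·(sin φ − φ·cos φ) = 0.006820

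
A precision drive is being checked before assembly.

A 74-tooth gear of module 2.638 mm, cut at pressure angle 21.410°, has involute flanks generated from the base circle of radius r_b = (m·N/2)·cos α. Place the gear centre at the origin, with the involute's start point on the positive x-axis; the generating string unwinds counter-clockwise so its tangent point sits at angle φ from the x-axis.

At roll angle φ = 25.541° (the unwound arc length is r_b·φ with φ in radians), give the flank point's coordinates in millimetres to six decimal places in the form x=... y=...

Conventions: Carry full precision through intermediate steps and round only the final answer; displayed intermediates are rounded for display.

x=99.455467 y=2.630222

topology: single-mesh involute geometry — m = 2.638, N = 74
pitch radius r_p = m·N/2 = 2.638·74/2 = 97.606000
base radius r_b = r_p·cos α = 97.606000·cos 21.410° = 90.870417
roll angle φ = 25.541° = 0.44577454 rad
x = r_b·(cos φ + φ·sin φ) = 99.455467
y = r_b·(sin φ − φ·cos φ) = 2.630222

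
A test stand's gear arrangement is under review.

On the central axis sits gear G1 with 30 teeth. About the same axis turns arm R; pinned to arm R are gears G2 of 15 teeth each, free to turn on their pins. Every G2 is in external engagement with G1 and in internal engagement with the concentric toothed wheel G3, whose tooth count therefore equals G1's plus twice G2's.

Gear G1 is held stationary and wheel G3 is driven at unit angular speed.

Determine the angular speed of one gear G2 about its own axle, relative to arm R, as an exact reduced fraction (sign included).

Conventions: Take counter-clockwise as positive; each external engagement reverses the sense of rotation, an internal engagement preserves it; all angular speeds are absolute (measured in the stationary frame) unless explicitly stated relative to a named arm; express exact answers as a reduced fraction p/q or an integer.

4/3

recognized (axles ride arm R): planetary set, 30/15/60 teeth
ring teeth: 30 + 2·15 = 60
30(ω_sun−ω_arm) = −60(ω_ring−ω_arm),  ω_sun = 0, ω_ring = 1
30(0−ω_arm) = −60(1−ω_arm)  ⇒  90·ω_arm = 60  ⇒  ω_arm = 2/3
sun–planet mesh: 30·(0−2/3) = −15·(ω_p−ω_arm)  ⇒  ω_p−ω_arm = 4/3
exact speed ratio = 4/3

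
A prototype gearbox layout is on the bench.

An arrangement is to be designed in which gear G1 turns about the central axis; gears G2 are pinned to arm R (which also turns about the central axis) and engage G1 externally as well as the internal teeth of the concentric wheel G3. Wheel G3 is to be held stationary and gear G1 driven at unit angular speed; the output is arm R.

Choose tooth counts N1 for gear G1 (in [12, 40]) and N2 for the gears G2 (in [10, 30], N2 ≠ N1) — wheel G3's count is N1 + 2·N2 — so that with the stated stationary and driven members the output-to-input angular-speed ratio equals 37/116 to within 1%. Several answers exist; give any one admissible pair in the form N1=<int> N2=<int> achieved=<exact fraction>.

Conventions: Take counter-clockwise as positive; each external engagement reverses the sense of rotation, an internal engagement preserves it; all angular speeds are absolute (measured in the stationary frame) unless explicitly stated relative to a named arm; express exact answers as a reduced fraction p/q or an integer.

topology: planetary set — design target 37/116, arm = carrier (Willis)
Willis with ω_ring = 0: ω_arm/ω_sun = N1/(N1+N3); set equal to 37/116  ⇒  N3/N1 = 1/(37/116) − 1 = 79/37
N3 = N1 + 2·N2  ⇒  N2/N1 = (N3/N1 − 1)/2 = (79/37 − 1)/2 = 21/37
smallest multiple with N1 ≥ 12 and N2 ≥ 10: k = 1  ⇒  N1 = 1·37 = 37, N2 = 1·21 = 21 (N1 ≤ 40, N2 ≤ 30, N2 ≠ N1 ✓), N3 = 37 + 2·21 = 79
check: N1/(N1+N3) with N1 = 37, N3 = 79 gives 37/116; |achieved − target| = 0 ≤ 37/11600 ✓

N1=37 N2=21 achieved=37/116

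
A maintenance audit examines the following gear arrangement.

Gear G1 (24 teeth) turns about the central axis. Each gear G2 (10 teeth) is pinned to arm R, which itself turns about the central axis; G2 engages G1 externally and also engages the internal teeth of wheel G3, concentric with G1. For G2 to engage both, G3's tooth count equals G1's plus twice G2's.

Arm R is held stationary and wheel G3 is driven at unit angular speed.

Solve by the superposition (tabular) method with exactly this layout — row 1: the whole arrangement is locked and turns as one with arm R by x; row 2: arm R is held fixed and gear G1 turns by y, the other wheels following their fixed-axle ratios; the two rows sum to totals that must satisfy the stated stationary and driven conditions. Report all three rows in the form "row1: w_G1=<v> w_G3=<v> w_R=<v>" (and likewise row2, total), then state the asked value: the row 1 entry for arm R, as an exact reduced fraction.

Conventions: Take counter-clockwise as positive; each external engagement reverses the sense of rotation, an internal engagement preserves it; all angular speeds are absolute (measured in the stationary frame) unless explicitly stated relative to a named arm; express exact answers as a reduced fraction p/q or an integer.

class = planetary set [G3 = 24+2·10 = 44; Willis about the carrier]
row 1: whole set turns with the arm by x
row 2: sun turns y, ring = −(24/44)·y, arm 0
boundary: total ω_arm = x = 0 and total ω_ring = x − (24/44)·y = 1  ⇒  y = -11/6, x = 0
row 2 ring = −(24/44)·(-11/6) = 1
totals (row 1 + row 2): sun 0 + (-11/6) = -11/6, ring 0 + 1 = 1, arm 0 + 0 = 0
asked cell (row1, arm) = 0

row1: w_G1=0 w_G3=0 w_R=0
row2: w_G1=-11/6 w_G3=1 w_R=0
total: w_G1=-11/6 w_G3=1 w_R=0
asked value: 0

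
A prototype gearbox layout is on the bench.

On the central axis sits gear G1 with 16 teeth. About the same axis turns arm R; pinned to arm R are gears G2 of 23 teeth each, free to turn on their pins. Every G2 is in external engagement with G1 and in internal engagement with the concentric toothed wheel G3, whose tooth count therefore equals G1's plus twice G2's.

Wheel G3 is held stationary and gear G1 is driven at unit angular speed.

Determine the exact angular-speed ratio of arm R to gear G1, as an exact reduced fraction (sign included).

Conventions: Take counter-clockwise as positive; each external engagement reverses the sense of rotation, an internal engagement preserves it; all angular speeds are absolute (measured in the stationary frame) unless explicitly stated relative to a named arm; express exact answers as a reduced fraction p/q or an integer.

planetary set (16T centre, 23T on arm, 62T internal) — Willis relation
ring teeth: 16 + 2·23 = 62
16(ω_sun−ω_arm) = −62(ω_ring−ω_arm),  ω_ring = 0, ω_sun = 1
16(1−ω_arm) = −62(0−ω_arm)  ⇒  78·ω_arm = 16  ⇒  ω_arm = 8/39
ω_out/ω_in = 8/39

8/39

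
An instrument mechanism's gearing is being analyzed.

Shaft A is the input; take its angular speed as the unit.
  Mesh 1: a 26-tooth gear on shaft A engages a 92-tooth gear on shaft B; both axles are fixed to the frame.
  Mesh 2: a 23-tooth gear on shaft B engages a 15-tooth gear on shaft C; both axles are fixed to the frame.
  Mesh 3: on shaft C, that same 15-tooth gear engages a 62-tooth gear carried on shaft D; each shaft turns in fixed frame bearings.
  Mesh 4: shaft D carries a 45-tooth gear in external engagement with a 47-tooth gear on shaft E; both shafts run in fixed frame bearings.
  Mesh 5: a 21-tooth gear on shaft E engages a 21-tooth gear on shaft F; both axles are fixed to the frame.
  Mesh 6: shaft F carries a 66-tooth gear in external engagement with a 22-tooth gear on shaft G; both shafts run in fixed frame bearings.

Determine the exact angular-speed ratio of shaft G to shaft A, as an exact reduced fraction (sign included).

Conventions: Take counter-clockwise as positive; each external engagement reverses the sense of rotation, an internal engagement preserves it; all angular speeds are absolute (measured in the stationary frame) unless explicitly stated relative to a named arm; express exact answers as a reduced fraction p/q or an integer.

class = fixed-axis compound train [6 meshes; 6 ratios multiply, 6 sense flips]
mesh 1 [26T→92T]: running ratio 13/46, sense −
mesh 2 [23T→15T]: running ratio 13/30, sense +
mesh 3 [15T→62T]: running ratio 13/124, sense −
mesh 4 [45T→47T]: running ratio 585/5828, sense +
mesh 5 [21T→21T]: running ratio 585/5828, sense −
mesh 6 [66T→22T]: running ratio 1755/5828, sense +
ω_out/ω_in = 1755/5828

1755/5828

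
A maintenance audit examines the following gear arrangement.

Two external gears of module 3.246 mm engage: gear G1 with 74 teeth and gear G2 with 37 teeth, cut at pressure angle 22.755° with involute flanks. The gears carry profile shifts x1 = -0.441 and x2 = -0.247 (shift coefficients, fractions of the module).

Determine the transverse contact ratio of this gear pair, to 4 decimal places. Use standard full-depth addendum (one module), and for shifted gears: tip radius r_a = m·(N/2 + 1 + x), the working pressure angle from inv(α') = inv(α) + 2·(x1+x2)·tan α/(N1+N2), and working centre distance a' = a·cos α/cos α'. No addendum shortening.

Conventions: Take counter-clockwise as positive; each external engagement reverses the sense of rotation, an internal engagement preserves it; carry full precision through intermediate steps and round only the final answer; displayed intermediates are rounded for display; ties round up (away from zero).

single-mesh involute tooth geometry (74T engaging 37T at module 3.246)
base radii: r_b1 = 110.754128, r_b2 = 55.377064
tip radii: r_a1 = 121.916514, r_a2 = 62.495238
inv(α') = inv(22.755°) + 2·(-0.441-0.247)·tan α/(74+37) = 0.01708823  ⇒  α' = 20.89968°
a' = a·cos α / cos α' = 180.1530·cos 22.755°/cos 20.89968° = 177.831341
action lengths: √(r_a1²−r_b1²) = 50.962335, √(r_a2²−r_b2²) = 28.966111
base pitch p_b = π·m·cos α = 9.403901
CR = (50.962335 + 28.966111 − 177.831341·sin 20.89968°)/9.403901 = 1.753547
contact ratio ≈ 1.7535

1.7535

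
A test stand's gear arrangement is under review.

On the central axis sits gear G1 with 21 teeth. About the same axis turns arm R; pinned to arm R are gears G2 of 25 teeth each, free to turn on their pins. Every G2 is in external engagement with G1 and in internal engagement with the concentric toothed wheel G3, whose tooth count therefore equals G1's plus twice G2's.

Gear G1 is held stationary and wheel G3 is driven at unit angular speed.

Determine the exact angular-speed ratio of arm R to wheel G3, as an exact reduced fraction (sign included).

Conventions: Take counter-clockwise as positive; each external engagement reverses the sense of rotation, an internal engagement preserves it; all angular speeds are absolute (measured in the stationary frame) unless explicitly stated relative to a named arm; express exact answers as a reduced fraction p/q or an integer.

class = planetary set [G3 = 21+2·25 = 71; Willis about the carrier]
ring teeth: 21 + 2·25 = 71
21(ω_sun−ω_arm) = −71(ω_ring−ω_arm),  ω_sun = 0, ω_ring = 1
21(0−ω_arm) = −71(1−ω_arm)  ⇒  92·ω_arm = 71  ⇒  ω_arm = 71/92
ω_out/ω_in = 71/92

71/92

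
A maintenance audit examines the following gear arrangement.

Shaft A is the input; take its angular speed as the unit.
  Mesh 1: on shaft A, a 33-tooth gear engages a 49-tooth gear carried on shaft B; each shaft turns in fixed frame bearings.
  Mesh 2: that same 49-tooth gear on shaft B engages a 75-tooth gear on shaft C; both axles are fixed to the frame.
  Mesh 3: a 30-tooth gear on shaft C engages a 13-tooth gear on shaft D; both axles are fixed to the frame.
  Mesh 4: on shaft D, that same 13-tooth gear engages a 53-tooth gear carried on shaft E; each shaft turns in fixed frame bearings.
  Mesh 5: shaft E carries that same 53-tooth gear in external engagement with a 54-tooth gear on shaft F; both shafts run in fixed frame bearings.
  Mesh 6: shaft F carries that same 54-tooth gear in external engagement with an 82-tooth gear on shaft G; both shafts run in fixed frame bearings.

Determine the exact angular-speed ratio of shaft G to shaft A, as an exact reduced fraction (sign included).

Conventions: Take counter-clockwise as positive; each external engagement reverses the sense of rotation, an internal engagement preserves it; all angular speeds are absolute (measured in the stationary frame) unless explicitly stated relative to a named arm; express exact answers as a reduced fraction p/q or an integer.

class = fixed-axis compound train [6 meshes; 6 ratios multiply, 6 sense flips]
mesh 1 [33T→49T]: running ratio 33/49, sense −
mesh 2 [49T→75T]: running ratio 11/25, sense +
mesh 3 [30T→13T]: running ratio 66/65, sense −
mesh 4 [13T→53T]: running ratio 66/265, sense +
mesh 5 [53T→54T]: running ratio 11/45, sense −
mesh 6 [54T→82T]: running ratio 33/205, sense +
ω_out/ω_in = 33/205

33/205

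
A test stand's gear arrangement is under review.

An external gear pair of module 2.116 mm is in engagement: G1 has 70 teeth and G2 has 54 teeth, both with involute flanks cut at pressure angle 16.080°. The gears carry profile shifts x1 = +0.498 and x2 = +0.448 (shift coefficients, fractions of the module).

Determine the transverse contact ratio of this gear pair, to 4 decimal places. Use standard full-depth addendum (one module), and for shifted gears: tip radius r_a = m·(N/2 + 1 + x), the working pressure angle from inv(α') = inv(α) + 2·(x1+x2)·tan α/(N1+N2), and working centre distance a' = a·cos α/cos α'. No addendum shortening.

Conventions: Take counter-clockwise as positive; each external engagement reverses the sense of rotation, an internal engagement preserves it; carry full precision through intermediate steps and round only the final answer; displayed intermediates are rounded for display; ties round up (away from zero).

1.9028

recognized (one external pair, fixed centres): single-mesh tooth geometry, m = 2.116, N1 = 70, N2 = 54
base radii: r_b1 = 71.162469, r_b2 = 54.896762
tip radii: r_a1 = 77.229768, r_a2 = 60.195968
inv(α') = inv(16.080°) + 2·(+0.498+0.448)·tan α/(70+54) = 0.01200636  ⇒  α' = 18.65065°
a' = a·cos α / cos α' = 131.1920·cos 16.080°/cos 18.65065° = 133.046001
action lengths: √(r_a1²−r_b1²) = 30.005668, √(r_a2²−r_b2²) = 24.696156
base pitch p_b = π·m·cos α = 6.387528
CR = (30.005668 + 24.696156 − 133.046001·sin 18.65065°)/6.387528 = 1.902786
contact ratio ≈ 1.9028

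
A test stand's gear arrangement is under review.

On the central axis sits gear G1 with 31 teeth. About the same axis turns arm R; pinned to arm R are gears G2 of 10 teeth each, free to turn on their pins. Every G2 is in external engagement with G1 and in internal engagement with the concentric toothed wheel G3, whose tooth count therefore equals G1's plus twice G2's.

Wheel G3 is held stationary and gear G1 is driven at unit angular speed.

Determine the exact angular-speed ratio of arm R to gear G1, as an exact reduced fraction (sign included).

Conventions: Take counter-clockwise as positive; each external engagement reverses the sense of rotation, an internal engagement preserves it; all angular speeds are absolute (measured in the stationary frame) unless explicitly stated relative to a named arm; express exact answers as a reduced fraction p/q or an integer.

class = planetary set [G3 = 31+2·10 = 51; Willis about the carrier]
ring teeth: 31 + 2·10 = 51
31(ω_sun−ω_arm) = −51(ω_ring−ω_arm),  ω_ring = 0, ω_sun = 1
31(1−ω_arm) = −51(0−ω_arm)  ⇒  82·ω_arm = 31  ⇒  ω_arm = 31/82
ω_out/ω_in = 31/82

31/82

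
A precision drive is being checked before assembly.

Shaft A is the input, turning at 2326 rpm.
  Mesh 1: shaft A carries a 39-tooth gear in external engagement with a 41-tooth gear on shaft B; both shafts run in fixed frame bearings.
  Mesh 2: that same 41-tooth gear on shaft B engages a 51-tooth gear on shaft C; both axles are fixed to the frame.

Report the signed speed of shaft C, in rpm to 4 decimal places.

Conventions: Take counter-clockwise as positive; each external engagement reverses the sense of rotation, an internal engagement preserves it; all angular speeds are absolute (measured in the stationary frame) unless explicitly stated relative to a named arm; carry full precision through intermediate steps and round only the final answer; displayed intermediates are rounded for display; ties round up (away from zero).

topology: fixed-axis compound train — 2 meshes, A→C
mesh 1 [39T→41T]: ω = 2326.0000×39/41 = 2212.5366 rpm, sense flips to −
mesh 2 [41T→51T]: ω = 2212.5366×41/51 = 1778.7059 rpm, sense flips to +
signed output speed = +1778.7059 rpm

+1778.7059 rpm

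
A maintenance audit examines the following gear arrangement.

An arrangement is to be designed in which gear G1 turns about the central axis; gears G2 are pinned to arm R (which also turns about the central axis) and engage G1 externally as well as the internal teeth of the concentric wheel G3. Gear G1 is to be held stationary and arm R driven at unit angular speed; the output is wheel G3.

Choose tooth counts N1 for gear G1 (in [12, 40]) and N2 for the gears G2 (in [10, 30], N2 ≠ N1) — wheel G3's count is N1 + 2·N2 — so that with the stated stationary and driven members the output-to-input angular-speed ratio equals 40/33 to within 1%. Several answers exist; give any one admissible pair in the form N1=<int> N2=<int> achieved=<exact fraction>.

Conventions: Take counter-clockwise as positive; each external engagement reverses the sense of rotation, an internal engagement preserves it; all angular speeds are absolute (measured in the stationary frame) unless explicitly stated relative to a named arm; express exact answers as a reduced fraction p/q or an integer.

class = planetary set [ratio 40/33 wanted; Willis about the carrier]
Willis with ω_sun = 0: ω_ring/ω_arm = (N1+N3)/N3; set equal to 40/33  ⇒  N3/N1 = 1/(40/33 − 1) = 33/7
N3 = N1 + 2·N2  ⇒  N2/N1 = (N3/N1 − 1)/2 = (33/7 − 1)/2 = 13/7
smallest multiple with N1 ≥ 12 and N2 ≥ 10: k = 2  ⇒  N1 = 2·7 = 14, N2 = 2·13 = 26 (N1 ≤ 40, N2 ≤ 30, N2 ≠ N1 ✓), N3 = 14 + 2·26 = 66
check: (N1+N3)/N3 with N1 = 14, N3 = 66 gives 40/33; |achieved − target| = 0 ≤ 2/165 ✓

N1=14 N2=26 achieved=40/33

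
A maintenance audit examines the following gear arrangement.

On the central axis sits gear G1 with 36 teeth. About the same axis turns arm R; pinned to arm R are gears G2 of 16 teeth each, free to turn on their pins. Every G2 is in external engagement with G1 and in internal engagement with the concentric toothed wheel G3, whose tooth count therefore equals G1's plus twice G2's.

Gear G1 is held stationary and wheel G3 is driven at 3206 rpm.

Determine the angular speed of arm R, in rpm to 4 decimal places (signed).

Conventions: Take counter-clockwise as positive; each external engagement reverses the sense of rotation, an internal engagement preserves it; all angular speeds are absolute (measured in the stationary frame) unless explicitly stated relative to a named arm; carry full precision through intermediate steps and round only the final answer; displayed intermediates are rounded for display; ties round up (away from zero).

recognized (axles ride arm R): planetary set, 36/16/68 teeth
normalise by the input: solve with ω_ring = 1, then scale by 3206 rpm
ring teeth: 36 + 2·16 = 68
36(ω_sun−ω_arm) = −68(ω_ring−ω_arm),  ω_sun = 0, ω_ring = 1
36(0−ω_arm) = −68(1−ω_arm)  ⇒  104·ω_arm = 68  ⇒  ω_arm = 17/26
scale: ω_arm = 17/26 × 3206 rpm = +2096.2308 rpm

+2096.2308 rpm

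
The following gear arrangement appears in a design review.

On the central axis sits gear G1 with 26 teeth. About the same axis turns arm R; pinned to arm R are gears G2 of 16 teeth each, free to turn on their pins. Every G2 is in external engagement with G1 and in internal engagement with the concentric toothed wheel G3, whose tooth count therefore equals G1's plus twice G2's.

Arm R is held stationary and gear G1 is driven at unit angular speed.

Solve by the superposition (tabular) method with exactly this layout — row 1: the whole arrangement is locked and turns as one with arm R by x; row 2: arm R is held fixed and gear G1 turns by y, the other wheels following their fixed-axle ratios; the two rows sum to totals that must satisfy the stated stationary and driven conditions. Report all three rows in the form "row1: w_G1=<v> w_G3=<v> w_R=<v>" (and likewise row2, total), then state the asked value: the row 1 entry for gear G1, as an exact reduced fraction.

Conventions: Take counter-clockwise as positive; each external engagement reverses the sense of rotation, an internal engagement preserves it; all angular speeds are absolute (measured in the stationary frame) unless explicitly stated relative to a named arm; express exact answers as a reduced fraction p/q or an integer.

row1: w_G1=0 w_G3=0 w_R=0
row2: w_G1=1 w_G3=-13/29 w_R=0
total: w_G1=1 w_G3=-13/29 w_R=0
asked value: 0

topology: planetary set — G1 26T / G2 16T / G3 58T, arm = carrier (Willis)
superposition row 1 [locked train]: every member turns x
row 2 — arm fixed, fixed-axis ratios: sun y, ring −(26/58)·y, arm 0
boundary: total ω_arm = x = 0 and total ω_sun = x + y = 1  ⇒  y = 1, x = 0
row 2 ring = −(26/58)·1 = -13/29
totals (row 1 + row 2): sun 0 + 1 = 1, ring 0 + (-13/29) = -13/29, arm 0 + 0 = 0
asked cell (row1, sun) = 0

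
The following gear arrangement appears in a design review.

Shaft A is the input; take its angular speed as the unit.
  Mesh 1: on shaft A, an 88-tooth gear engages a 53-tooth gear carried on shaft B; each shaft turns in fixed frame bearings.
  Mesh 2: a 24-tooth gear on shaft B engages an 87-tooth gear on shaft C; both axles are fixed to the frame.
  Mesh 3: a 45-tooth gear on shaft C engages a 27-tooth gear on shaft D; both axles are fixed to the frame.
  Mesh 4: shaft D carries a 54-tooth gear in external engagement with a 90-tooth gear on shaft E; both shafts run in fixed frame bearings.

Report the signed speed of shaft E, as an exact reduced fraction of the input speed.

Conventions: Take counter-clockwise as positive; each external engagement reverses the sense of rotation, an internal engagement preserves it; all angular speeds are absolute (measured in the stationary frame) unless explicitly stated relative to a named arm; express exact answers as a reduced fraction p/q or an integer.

4-mesh fixed-axis compound train (all bearings frame-fixed)
mesh 1 [88T→53T]: |ω|/ω_in = 1×88/53 = 88/53, sense flips to −
mesh 2 [24T→87T]: |ω|/ω_in = (88/53)×24/87 = 704/1537, sense flips to +
mesh 3 [45T→27T]: |ω|/ω_in = (704/1537)×45/27 = 3520/4611, sense flips to −
mesh 4 [54T→90T]: |ω|/ω_in = (3520/4611)×54/90 = 704/1537, sense flips to +
signed output speed (× input speed) = 704/1537

704/1537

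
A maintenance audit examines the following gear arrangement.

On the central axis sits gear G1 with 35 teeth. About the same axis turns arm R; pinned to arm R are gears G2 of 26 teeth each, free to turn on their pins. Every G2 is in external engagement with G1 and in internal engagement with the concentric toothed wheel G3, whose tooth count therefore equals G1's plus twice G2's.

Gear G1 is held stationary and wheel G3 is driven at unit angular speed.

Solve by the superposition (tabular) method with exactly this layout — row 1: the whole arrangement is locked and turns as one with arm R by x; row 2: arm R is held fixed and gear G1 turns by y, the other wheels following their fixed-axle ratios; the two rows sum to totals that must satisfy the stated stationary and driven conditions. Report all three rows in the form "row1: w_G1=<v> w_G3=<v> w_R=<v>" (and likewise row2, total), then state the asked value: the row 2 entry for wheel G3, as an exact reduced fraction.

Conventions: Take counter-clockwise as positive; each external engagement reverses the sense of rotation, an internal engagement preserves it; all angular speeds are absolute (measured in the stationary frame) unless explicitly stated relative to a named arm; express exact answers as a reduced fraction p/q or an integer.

planetary set (35T centre, 26T on arm, 87T internal) — Willis relation
superposition row 1 [locked train]: every member turns x
row 2 (arm held, sun turns y): ω_ring = −(35/87)·y, ω_arm = 0
boundary: total ω_sun = x + y = 0 and total ω_ring = x − (35/87)·y = 1  ⇒  y = -87/122, x = 87/122
row 2 ring = −(35/87)·(-87/122) = 35/122
totals (row 1 + row 2): sun 87/122 + (-87/122) = 0, ring 87/122 + 35/122 = 1, arm 87/122 + 0 = 87/122
asked cell (row2, ring) = 35/122

row1: w_G1=87/122 w_G3=87/122 w_R=87/122
row2: w_G1=-87/122 w_G3=35/122 w_R=0
total: w_G1=0 w_G3=1 w_R=87/122
asked value: 35/122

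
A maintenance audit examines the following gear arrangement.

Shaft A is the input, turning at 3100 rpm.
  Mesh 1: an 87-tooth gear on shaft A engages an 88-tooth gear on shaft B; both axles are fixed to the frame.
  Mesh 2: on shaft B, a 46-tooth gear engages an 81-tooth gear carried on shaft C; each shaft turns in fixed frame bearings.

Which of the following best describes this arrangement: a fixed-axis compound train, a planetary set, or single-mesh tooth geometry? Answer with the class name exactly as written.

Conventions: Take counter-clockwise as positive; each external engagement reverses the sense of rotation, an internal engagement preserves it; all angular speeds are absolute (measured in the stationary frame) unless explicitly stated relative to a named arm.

topology: fixed-axis compound train — 2 meshes, A→C
classification: fixed-axis compound train

fixed-axis compound train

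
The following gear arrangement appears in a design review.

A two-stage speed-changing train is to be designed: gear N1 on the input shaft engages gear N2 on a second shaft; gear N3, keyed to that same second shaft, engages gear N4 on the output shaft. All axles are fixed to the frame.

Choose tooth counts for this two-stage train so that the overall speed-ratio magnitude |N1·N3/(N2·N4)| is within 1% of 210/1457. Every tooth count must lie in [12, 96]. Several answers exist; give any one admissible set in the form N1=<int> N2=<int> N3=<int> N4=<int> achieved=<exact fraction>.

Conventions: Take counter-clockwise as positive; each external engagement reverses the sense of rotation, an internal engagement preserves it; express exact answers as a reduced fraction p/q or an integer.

topology: fixed-axis compound train — 2 stages, target 210/1457
target = 210/1457 in lowest terms: an exact hit needs N1·N3 = k·210 and N2·N4 = k·1457 for one integer k, every count in [12, 96]; additionally prefer no 1:1 stage (N1 ≠ N2, N3 ≠ N4)
k = 1: N1·N3 = 210 = 14·15, N2·N4 = 1457 = 31·47
achieved = 14·15/(31·47) = 210/1457; |achieved − target| = 0 ≤ 21/14570 ✓

N1=14 N2=31 N3=15 N4=47 achieved=210/1457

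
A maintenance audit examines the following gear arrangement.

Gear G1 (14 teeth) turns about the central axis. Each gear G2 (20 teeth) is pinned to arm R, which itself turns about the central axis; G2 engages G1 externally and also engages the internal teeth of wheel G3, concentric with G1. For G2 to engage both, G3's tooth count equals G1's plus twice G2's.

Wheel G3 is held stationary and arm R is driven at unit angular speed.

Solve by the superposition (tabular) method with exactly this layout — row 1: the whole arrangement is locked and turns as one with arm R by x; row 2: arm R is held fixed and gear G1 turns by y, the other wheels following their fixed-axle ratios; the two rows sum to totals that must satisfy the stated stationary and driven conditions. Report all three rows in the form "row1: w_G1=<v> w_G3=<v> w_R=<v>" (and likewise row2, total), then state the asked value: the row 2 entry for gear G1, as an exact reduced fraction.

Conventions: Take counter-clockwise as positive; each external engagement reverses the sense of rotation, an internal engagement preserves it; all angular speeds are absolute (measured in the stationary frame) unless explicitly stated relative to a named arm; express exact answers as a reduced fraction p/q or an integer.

row1: w_G1=1 w_G3=1 w_R=1
row2: w_G1=27/7 w_G3=-1 w_R=0
total: w_G1=34/7 w_G3=0 w_R=1
asked value: 27/7

class = planetary set [G3 = 14+2·20 = 54; Willis about the carrier]
row 1: whole set turns with the arm by x
superposition row 2 [arm held]: sun y, ring −(14/54)·y, arm 0
boundary: total ω_ring = x − (14/54)·y = 0 and total ω_arm = x = 1  ⇒  y = 27/7, x = 1
row 2 ring = −(14/54)·27/7 = -1
totals (row 1 + row 2): sun 1 + 27/7 = 34/7, ring 1 + (-1) = 0, arm 1 + 0 = 1
asked cell (row2, sun) = 27/7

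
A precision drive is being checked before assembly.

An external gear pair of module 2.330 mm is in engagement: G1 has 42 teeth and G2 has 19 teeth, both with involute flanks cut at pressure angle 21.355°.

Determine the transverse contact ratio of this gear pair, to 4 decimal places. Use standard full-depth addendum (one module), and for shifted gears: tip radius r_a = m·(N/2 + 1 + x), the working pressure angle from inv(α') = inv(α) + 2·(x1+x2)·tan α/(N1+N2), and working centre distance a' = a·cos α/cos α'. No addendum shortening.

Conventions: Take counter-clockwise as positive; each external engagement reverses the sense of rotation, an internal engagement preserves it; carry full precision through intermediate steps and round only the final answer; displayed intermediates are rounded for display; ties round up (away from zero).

1.5794

single-mesh involute tooth geometry (42T engaging 19T at module 2.330)
base radii: r_b1 = 45.570569, r_b2 = 20.615257
tip radii: r_a1 = 51.260000, r_a2 = 24.465000
no profile shift: α' = α, a' = a
action lengths: √(r_a1²−r_b1²) = 23.471490, √(r_a2²−r_b2²) = 13.173738
base pitch p_b = π·m·cos α = 6.817341
CR = (23.471490 + 13.173738 − 71.065000·sin 21.35500°)/6.817341 = 1.579389
contact ratio ≈ 1.5794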